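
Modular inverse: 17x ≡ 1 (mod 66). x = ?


Use the extended Euclidean algorithm to write 1 = 17·s + 66·t; then s mod 66 is the inverse.
Euclidean algorithm:
  17 = 0·66 + 17
  66 = 3·17 + 15
  17 = 1·15 + 2
  15 = 7·2 + 1
  2 = 2·1 + 0
gcd(17,66) = 1
Back-substitution gives: 17·(-31) + 66·(8) = 1
So 17⁻¹ ≡ -31 ≡ 35 (mod 66)
Check: 17 × 35 = 595 ≡ 1 (mod 66) ✓

17⁻¹ ≡ 35 (mod 66)


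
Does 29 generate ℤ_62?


g generates ℤ_n iff gcd(g, n) = 1
gcd(29, 62) = 1
Since gcd = 1, 29 is a generator.

Yes, 29 generates ℤ_62


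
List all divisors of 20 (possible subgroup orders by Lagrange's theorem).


Lagrange's theorem: |H| divides |G|
|G| = 20
Divisors of 20: 1, 2, 4, 5, 10, 20

Possible subgroup orders: {1, 2, 4, 5, 10, 20}


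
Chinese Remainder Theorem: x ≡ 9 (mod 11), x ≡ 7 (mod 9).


m₁ = 11, m₂ = 9, gcd = 1, so CRT applies. M = m₁·m₂ = 99
Let M₁ = M/m₁ = 9, M₂ = M/m₂ = 11
Find y₁ ≡ M₁⁻¹ (mod m₁): 9⁻¹ ≡ 5 (mod 11)
Find y₂ ≡ M₂⁻¹ (mod m₂): 11⁻¹ ≡ 5 (mod 9)
x = a₁·M₁·y₁ + a₂·M₂·y₂ = 9·9·5 + 7·11·5 = 790
Reduce mod 99: x ≡ 97
Check: 97 mod 11 = 9 ✓, 97 mod 9 = 7 ✓

x ≡ 97 (mod 99)


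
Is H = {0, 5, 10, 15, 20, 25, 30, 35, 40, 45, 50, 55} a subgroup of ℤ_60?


Subgroup test for H = {0, 5, 10, 15, 20, 25, 30, 35, 40, 45, 50, 55} in (ℤ_60, +):
(1) 0 ∈ H? Yes
(2) Closure: for all a,b ∈ H, (a+b) mod 60 ∈ H? Yes
(3) Inverses: for all a ∈ H, -a mod 60 ∈ H? Yes

Yes, H is a subgroup of ℤ_60


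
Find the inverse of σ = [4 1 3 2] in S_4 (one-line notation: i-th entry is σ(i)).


To find σ⁻¹, swap domain and range:
σ(1) = 4 → σ⁻¹(4) = 1
σ(2) = 1 → σ⁻¹(1) = 2
σ(3) = 3 → σ⁻¹(3) = 3
σ(4) = 2 → σ⁻¹(2) = 4

σ⁻¹ = [2 4 3 1]


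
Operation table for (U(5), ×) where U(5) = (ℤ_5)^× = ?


Elements: {1, 2, 3, 4}
Operation: multiplication mod 5
Entry (a, b) = (a × b) mod 5

Cayley table:
  | 1 | 2 | 3 | 4
1 | 1 | 2 | 3 | 4
2 | 2 | 4 | 1 | 3
3 | 3 | 1 | 4 | 2
4 | 4 | 3 | 2 | 1


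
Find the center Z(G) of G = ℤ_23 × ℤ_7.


Z(G) = {g ∈ G | gx = xg for all x ∈ G}
Direct product of abelian groups is abelian, so Z(G) = G

Z(ℤ_23 × ℤ_7) = ℤ_23 × ℤ_7


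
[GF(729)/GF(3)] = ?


GF(729) = GF(3^6), so the extension degree is 6

[GF(729)/GF(3)] = 6


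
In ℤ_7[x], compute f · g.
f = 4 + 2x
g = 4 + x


Expand and collect like terms; reduce coefficients mod 7:
x^0: 4·4 = 16 ≡ 2 (mod 7)
x^1: 4·1 + 2·4 = 12 ≡ 5 (mod 7)
x^2: 2·1 = 2 ≡ 2 (mod 7)
Result: 2 + 5x + 2x^2

f · g = 2 + 5x + 2x^2


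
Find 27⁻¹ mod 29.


Use the extended Euclidean algorithm to write 1 = 27·s + 29·t; then s mod 29 is the inverse.
Euclidean algorithm:
  27 = 0·29 + 27
  29 = 1·27 + 2
  27 = 13·2 + 1
  2 = 2·1 + 0
gcd(27,29) = 1
Back-substitution gives: 27·(14) + 29·(-13) = 1
So 27⁻¹ ≡ 14 ≡ 14 (mod 29)
Check: 27 × 14 = 378 ≡ 1 (mod 29) ✓

27⁻¹ ≡ 14 (mod 29)


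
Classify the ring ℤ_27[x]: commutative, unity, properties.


ℤ_27 has zero divisors (3·9 ≡ 0), and these lift to constant zero divisors in ℤ_27[x]; so not an integral domain
Commutative: Yes
Integral domain: No
Has unity: Yes

ℤ_27[x]: Commutative=Yes, Unity=Yes


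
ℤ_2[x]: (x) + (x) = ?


Add coefficients mod 2:
x^0: 0 + 0 = 0 (mod 2)
x^1: 1 + 1 = 0 (mod 2)
Result: 0

f + g = 0


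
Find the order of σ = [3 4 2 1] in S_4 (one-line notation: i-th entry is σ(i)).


Cycle decomposition: (1 3 2 4)
Cycle lengths: 4
Order = lcm(4) = 4

ord(σ) = 4


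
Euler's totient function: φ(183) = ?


Factor n: 183 = 3 × 61
φ(n) = n · ∏(1 - 1/p) over distinct primes p | n
φ(183) = 183 · (1 - 1/3) · (1 - 1/61) = 120

φ(183) = 120


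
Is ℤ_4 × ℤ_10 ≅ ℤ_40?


Comparing ℤ_4 × ℤ_10 and ℤ_40:
gcd(4,10) = 2 ≠ 1. Max element order in ℤ_4×ℤ_10 is lcm(4,10) = 20 < 40, so it has no element of order 40

No, ℤ_4 × ℤ_10 ≇ ℤ_40


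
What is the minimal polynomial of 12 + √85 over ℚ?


Let α = 12 + √85. Then α - 12 = √85, so (α - 12)² = 85, giving α² - 24α + 59 = 0. Degree 2 and α ∉ ℚ, so this is the minimal polynomial.

Minimal polynomial: x² - 24x + 59


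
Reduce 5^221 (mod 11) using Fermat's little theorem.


Fermat's little theorem: if p is prime and gcd(a,p)=1, then a^(p-1) ≡ 1 (mod p)
p = 11 is prime, gcd(5,11) = 1
Reduce exponent: 221 mod 10 = 1
So 5^221 ≡ 5^1 (mod 11)
5^1 mod 11 = 5

5^221 ≡ 5 (mod 11)


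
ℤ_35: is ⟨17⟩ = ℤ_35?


g generates ℤ_n iff gcd(g, n) = 1
gcd(17, 35) = 1
Since gcd = 1, 17 is a generator.

Yes, 17 generates ℤ_35


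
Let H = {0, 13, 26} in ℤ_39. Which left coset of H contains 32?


32 + H = {32 + h (mod 39) : h ∈ H}
32+0=32, 32+13=6, 32+26=19
32 + H = {6, 19, 32} = 6 + H

32 + H = {6, 19, 32}


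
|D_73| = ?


|D_n| = 2n (n rotations and n reflections)
|D_73| = 2×73 = 146

|D_73| = 146


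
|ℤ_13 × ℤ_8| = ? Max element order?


|ℤ_13 × ℤ_8| = 13 × 8 = 104
Max element order = lcm(13,8) = 104
Cyclic? Yes (gcd=1)

|ℤ_13×ℤ_8| = 104, max element order = 104


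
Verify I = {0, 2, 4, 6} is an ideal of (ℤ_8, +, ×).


Check ideal conditions for I = {0, 2, 4, 6} in ℤ_8:
(1) I is an additive subgroup? Yes
(2) For r ∈ ℤ_8 and a ∈ I: r·a ∈ I? Yes

Yes, I is an ideal of ℤ_8


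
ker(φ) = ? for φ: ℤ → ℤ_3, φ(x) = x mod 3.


Kernel = preimage of identity
ker(φ) = {x ∈ ℤ : x ≡ 0 (mod 3)} = 3ℤ = {0, ±3, ±6, ...}

ker(φ) = 3ℤ


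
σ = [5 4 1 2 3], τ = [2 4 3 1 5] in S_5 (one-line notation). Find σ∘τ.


σ∘τ: apply τ first, then σ
1 →τ 2 →σ 4
2 →τ 4 →σ 2
3 →τ 3 →σ 1
4 →τ 1 →σ 5
5 →τ 5 →σ 3

σ∘τ = [4 2 1 5 3]


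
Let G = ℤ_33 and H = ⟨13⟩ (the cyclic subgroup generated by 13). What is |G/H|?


|⟨13⟩| = n / gcd(13, 33) = 33 / 1 = 33
H is normal (ℤ_33 is abelian).
|G/H| = |G| / |H| = 33 / 33 = 1

|G/H| = 1


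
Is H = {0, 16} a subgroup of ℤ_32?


Subgroup test for H = {0, 16} in (ℤ_32, +):
(1) 0 ∈ H? Yes
(2) Closure: for all a,b ∈ H, (a+b) mod 32 ∈ H? Yes
(3) Inverses: for all a ∈ H, -a mod 32 ∈ H? Yes

Yes, H is a subgroup of ℤ_32


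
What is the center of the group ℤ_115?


Z(G) = {g ∈ G | gx = xg for all x ∈ G}
ℤ_115 is abelian, so Z(G) = G

Z(ℤ_115) = ℤ_115


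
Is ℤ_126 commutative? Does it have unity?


ℤ_126 is a commutative ring with unity 1; 126 = 2×63 is composite, so 2·63 ≡ 0 gives zero divisors (not an integral domain)
Commutative: Yes
Integral domain: No
Has unity: Yes

ℤ_126: Commutative=Yes, Unity=Yes


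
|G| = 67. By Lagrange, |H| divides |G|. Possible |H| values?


Lagrange's theorem: |H| divides |G|
|G| = 67
Divisors of 67: 1, 67

Possible subgroup orders: {1, 67}


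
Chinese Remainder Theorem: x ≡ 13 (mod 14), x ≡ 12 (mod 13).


m₁ = 14, m₂ = 13, gcd = 1, so CRT applies. M = m₁·m₂ = 182
Let M₁ = M/m₁ = 13, M₂ = M/m₂ = 14
Find y₁ ≡ M₁⁻¹ (mod m₁): 13⁻¹ ≡ 13 (mod 14)
Find y₂ ≡ M₂⁻¹ (mod m₂): 14⁻¹ ≡ 1 (mod 13)
x = a₁·M₁·y₁ + a₂·M₂·y₂ = 13·13·13 + 12·14·1 = 2365
Reduce mod 182: x ≡ 181
Check: 181 mod 14 = 13 ✓, 181 mod 13 = 12 ✓

x ≡ 181 (mod 182)


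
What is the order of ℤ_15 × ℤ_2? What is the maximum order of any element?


|ℤ_15 × ℤ_2| = 15 × 2 = 30
Max element order = lcm(15,2) = 30
Cyclic? Yes (gcd=1)

|ℤ_15×ℤ_2| = 30, max element order = 30


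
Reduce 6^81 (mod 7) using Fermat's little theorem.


Fermat's little theorem: if p is prime and gcd(a,p)=1, then a^(p-1) ≡ 1 (mod p)
p = 7 is prime, gcd(6,7) = 1
Reduce exponent: 81 mod 6 = 3
So 6^81 ≡ 6^3 (mod 7)
6^3 mod 7 = 6

6^81 ≡ 6 (mod 7)


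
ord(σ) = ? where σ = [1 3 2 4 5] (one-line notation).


Cycle decomposition: (2 3)
Cycle lengths: 2
Order = lcm(2) = 2

ord(σ) = 2


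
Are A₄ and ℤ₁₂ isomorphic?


Comparing A₄ and ℤ₁₂:
A₄ is non-abelian, ℤ₁₂ is abelian

No, A₄ ≇ ℤ₁₂


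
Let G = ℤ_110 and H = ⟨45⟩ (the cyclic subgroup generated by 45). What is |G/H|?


|⟨45⟩| = n / gcd(45, 110) = 110 / 5 = 22
H is normal (ℤ_110 is abelian).
|G/H| = |G| / |H| = 110 / 22 = 5

|G/H| = 5


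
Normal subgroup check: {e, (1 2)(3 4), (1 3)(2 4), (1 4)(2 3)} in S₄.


H = {e, (1 2)(3 4), (1 3)(2 4), (1 4)(2 3)} in S₄
This is the Klein four-group V₄; it is normal in S₄ (it is a union of conjugacy classes)

Yes, normal subgroup


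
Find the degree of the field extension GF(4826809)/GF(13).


GF(4826809) = GF(13^6), so the extension degree is 6

[GF(4826809)/GF(13)] = 6


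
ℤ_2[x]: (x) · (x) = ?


Expand and collect like terms; reduce coefficients mod 2:
x^0: 0·0 = 0 ≡ 0 (mod 2)
x^1: 0·1 + 1·0 = 0 ≡ 0 (mod 2)
x^2: 1·1 = 1 ≡ 1 (mod 2)
Result: x^2

f · g = x^2


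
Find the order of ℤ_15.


ℤ_n has n elements.

|ℤ_15| = 15


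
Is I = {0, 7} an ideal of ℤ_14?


Check ideal conditions for I = {0, 7} in ℤ_14:
(1) I is an additive subgroup? Yes
(2) For r ∈ ℤ_14 and a ∈ I: r·a ∈ I? Yes

Yes, I is an ideal of ℤ_14


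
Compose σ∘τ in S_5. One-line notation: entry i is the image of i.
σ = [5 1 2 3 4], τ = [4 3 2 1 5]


σ∘τ: apply τ first, then σ
1 →τ 4 →σ 3
2 →τ 3 →σ 2
3 →τ 2 →σ 1
4 →τ 1 →σ 5
5 →τ 5 →σ 4

σ∘τ = [3 2 1 5 4]


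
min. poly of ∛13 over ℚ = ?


∛13 satisfies x³ - 13 = 0, irreducible over ℚ (no rational root; 13 is not a perfect cube)

Minimal polynomial: x³ - 13


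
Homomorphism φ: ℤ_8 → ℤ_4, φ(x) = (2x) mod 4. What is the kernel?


Kernel = preimage of identity
ker(φ) = {x ∈ ℤ_8 : 2x ≡ 0 (mod 4)}. Since 4 | 8, φ is well-defined. The kernel is the cyclic subgroup ⟨2⟩ of ℤ_8 (order 4), i.e. {0, 2, 4, 6}

ker(φ) = {0, 2, 4, 6}


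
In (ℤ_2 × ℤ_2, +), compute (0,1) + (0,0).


Operation: componentwise addition mod (2, 2)
(0,1) + (0,0) = ((a₁+b₁) mod 2, (a₂+b₂) mod 2) with a = (0,1), b = (0,0)

(0,1) + (0,0) = (0,1)


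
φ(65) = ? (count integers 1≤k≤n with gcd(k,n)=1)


Factor n: 65 = 5 × 13
φ(n) = n · ∏(1 - 1/p) over distinct primes p | n
φ(65) = 65 · (1 - 1/5) · (1 - 1/13) = 48

φ(65) = 48


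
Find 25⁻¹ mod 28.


Use the extended Euclidean algorithm to write 1 = 25·s + 28·t; then s mod 28 is the inverse.
Euclidean algorithm:
  25 = 0·28 + 25
  28 = 1·25 + 3
  25 = 8·3 + 1
  3 = 3·1 + 0
gcd(25,28) = 1
Back-substitution gives: 25·(9) + 28·(-8) = 1
So 25⁻¹ ≡ 9 ≡ 9 (mod 28)
Check: 25 × 9 = 225 ≡ 1 (mod 28) ✓

25⁻¹ ≡ 9 (mod 28)


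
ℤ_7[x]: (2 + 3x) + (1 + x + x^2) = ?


Add coefficients mod 7:
x^0: 2 + 1 = 3 (mod 7)
x^1: 3 + 1 = 4 (mod 7)
x^2: 0 + 1 = 1 (mod 7)
Result: 3 + 4x + x^2

f + g = 3 + 4x + x^2


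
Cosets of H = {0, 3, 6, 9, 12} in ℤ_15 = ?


H = {0, 3, 6, 9, 12}, |H| = 5
Number of cosets = |G|/|H| = 15/5 = 3
0 + H = {0, 3, 6, 9, 12}
1 + H = {1, 4, 7, 10, 13}
2 + H = {2, 5, 8, 11, 14}

Cosets: 0+H={0,3,6,9,12}; 1+H={1,4,7,10,13}; 2+H={2,5,8,11,14}


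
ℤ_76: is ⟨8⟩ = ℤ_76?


g generates ℤ_n iff gcd(g, n) = 1
gcd(8, 76) = 4
Since gcd = 4 ≠ 1, ⟨8⟩ has order 19 < 76, so 8 is not a generator.

No, 8 does not generate ℤ_76


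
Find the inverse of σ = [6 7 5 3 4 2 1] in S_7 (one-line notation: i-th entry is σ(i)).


To find σ⁻¹, swap domain and range:
σ(1) = 6 → σ⁻¹(6) = 1
σ(2) = 7 → σ⁻¹(7) = 2
σ(3) = 5 → σ⁻¹(5) = 3
σ(4) = 3 → σ⁻¹(3) = 4
σ(5) = 4 → σ⁻¹(4) = 5
σ(6) = 2 → σ⁻¹(2) = 6
σ(7) = 1 → σ⁻¹(1) = 7

σ⁻¹ = [7 6 4 5 3 1 2]


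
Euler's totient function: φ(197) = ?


Factor n: 197 = 197
φ(n) = n · ∏(1 - 1/p) over distinct primes p | n
φ(197) = 197 · (1 - 1/197) = 196

φ(197) = 196


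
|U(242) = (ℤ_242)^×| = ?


U(n) is the group of units mod n; |U(n)| = φ(n)
|U(242)| = φ(242) = 110

|U(242) = (ℤ_242)^×| = 110


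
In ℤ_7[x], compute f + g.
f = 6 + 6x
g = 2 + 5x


Add coefficients mod 7:
x^0: 6 + 2 = 1 (mod 7)
x^1: 6 + 5 = 4 (mod 7)
Result: 1 + 4x

f + g = 1 + 4x


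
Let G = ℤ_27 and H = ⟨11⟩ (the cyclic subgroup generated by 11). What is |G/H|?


|⟨11⟩| = n / gcd(11, 27) = 27 / 1 = 27
H is normal (ℤ_27 is abelian).
|G/H| = |G| / |H| = 27 / 27 = 1

|G/H| = 1


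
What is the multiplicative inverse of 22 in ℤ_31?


Use the extended Euclidean algorithm to write 1 = 22·s + 31·t; then s mod 31 is the inverse.
Euclidean algorithm:
  22 = 0·31 + 22
  31 = 1·22 + 9
  22 = 2·9 + 4
  9 = 2·4 + 1
  4 = 4·1 + 0
gcd(22,31) = 1
Back-substitution gives: 22·(-7) + 31·(5) = 1
So 22⁻¹ ≡ -7 ≡ 24 (mod 31)
Check: 22 × 24 = 528 ≡ 1 (mod 31) ✓

22⁻¹ ≡ 24 (mod 31)


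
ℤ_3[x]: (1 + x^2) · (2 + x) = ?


Expand and collect like terms; reduce coefficients mod 3:
x^0: 1·2 = 2 ≡ 2 (mod 3)
x^1: 1·1 + 0·2 = 1 ≡ 1 (mod 3)
x^2: 0·1 + 1·2 = 2 ≡ 2 (mod 3)
x^3: 1·1 = 1 ≡ 1 (mod 3)
Result: 2 + x + 2x^2 + x^3

f · g = 2 + x + 2x^2 + x^3


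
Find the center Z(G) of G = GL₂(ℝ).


Z(G) = {g ∈ G | gx = xg for all x ∈ G}
Only scalar multiples of the identity commute with all invertible matrices

Z(GL₂(ℝ)) = {aI : a ∈ ℝ, a ≠ 0}


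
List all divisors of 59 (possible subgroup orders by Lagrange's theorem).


Lagrange's theorem: |H| divides |G|
|G| = 59
Divisors of 59: 1, 59

Possible subgroup orders: {1, 59}


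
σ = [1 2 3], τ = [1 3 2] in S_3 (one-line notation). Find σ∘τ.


σ∘τ: apply τ first, then σ
1 →τ 1 →σ 1
2 →τ 3 →σ 3
3 →τ 2 →σ 2

σ∘τ = [1 3 2]


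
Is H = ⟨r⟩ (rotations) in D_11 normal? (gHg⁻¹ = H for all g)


H = ⟨r⟩ (rotations) in D_11
The rotation subgroup ⟨r⟩ has index 2 in D_11, so it is normal

Yes, normal subgroup


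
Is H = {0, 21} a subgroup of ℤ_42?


Subgroup test for H = {0, 21} in (ℤ_42, +):
(1) 0 ∈ H? Yes
(2) Closure: for all a,b ∈ H, (a+b) mod 42 ∈ H? Yes
(3) Inverses: for all a ∈ H, -a mod 42 ∈ H? Yes

Yes, H is a subgroup of ℤ_42


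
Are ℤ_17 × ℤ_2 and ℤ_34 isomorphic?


Comparing ℤ_17 × ℤ_2 and ℤ_34:
gcd(17,2) = 1, so ℤ_17 × ℤ_2 ≅ ℤ_34 (CRT)

Yes, ℤ_17 × ℤ_2 ≅ ℤ_34


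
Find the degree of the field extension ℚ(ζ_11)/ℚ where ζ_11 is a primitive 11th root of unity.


[ℚ(ζ_n):ℚ] = deg Φ_n(x) = φ(n). Here φ(11) = 10

[ℚ(ζ_11)/ℚ where ζ_11 is a primitive 11th root of unity] = 10


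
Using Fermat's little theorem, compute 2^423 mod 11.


Fermat's little theorem: if p is prime and gcd(a,p)=1, then a^(p-1) ≡ 1 (mod p)
p = 11 is prime, gcd(2,11) = 1
Reduce exponent: 423 mod 10 = 3
So 2^423 ≡ 2^3 (mod 11)
2^3 mod 11 = 8

2^423 ≡ 8 (mod 11)


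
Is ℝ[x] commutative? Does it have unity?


Polynomial ring over ℝ (an integral domain) is a commutative integral domain with unity 1
Commutative: Yes
Integral domain: Yes
Has unity: Yes

ℝ[x]: Commutative=Yes, Unity=Yes


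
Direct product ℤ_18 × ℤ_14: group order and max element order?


|ℤ_18 × ℤ_14| = 18 × 14 = 252
Max element order = lcm(18,14) = 126
Cyclic? No (gcd=2)

|ℤ_18×ℤ_14| = 252, max element order = 126


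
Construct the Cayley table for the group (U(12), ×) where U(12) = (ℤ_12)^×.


Elements: {1, 5, 7, 11}
Operation: multiplication mod 12
Entry (a, b) = (a × b) mod 12

Cayley table:
   |  1 |  5 |  7 | 11
 1 |  1 |  5 |  7 | 11
 5 |  5 |  1 | 11 |  7
 7 |  7 | 11 |  1 |  5
11 | 11 |  7 |  5 |  1


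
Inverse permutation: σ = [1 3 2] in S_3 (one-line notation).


To find σ⁻¹, swap domain and range:
σ(1) = 1 → σ⁻¹(1) = 1
σ(2) = 3 → σ⁻¹(3) = 2
σ(3) = 2 → σ⁻¹(2) = 3

σ⁻¹ = [1 3 2]


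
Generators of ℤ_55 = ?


g generates ℤ_n iff gcd(g,n) = 1
Prime factors of 55: 5, 11
Generators are g ∈ {1,...,54} not divisible by any of these primes.
Generators: {1, 2, 3, 4, 6, 7, 8, 9, 12, 13, 14, 16, 17, 18, 19, 21, 23, 24, 26, 27, 28, 29, 31, 32, 34, 36, 37, 38, 39, 41, 42, 43, 46, 47, 48, 49, 51, 52, 53, 54}
Number of generators = φ(55) = 40

Generators of ℤ_55 = {1, 2, 3, 4, 6, 7, 8, 9, 12, 13, 14, 16, 17, 18, 19, 21, 23, 24, 26, 27, 28, 29, 31, 32, 34, 36, 37, 38, 39, 41, 42, 43, 46, 47, 48, 49, 51, 52, 53, 54}


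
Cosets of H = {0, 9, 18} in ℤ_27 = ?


H = {0, 9, 18}, |H| = 3
Number of cosets = |G|/|H| = 27/3 = 9
0 + H = {0, 9, 18}
1 + H = {1, 10, 19}
2 + H = {2, 11, 20}
3 + H = {3, 12, 21}
4 + H = {4, 13, 22}
5 + H = {5, 14, 23}
6 + H = {6, 15, 24}
7 + H = {7, 16, 25}
8 + H = {8, 17, 26}

Cosets: 0+H={0,9,18}; 1+H={1,10,19}; 2+H={2,11,20}; 3+H={3,12,21}; 4+H={4,13,22}; 5+H={5,14,23}; 6+H={6,15,24}; 7+H={7,16,25}; 8+H={8,17,26}


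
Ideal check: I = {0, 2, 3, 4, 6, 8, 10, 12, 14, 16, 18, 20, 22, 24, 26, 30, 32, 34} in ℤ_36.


Check ideal conditions for I = {0, 2, 3, 4, 6, 8, 10, 12, 14, 16, 18, 20, 22, 24, 26, 30, 32, 34} in ℤ_36:
(1) I is an additive subgroup? No
(2) For r ∈ ℤ_36 and a ∈ I: r·a ∈ I? No  [counterexample: r=2, a=14, r·a mod 36 = 28 ∉ I]

No, I is not an ideal of ℤ_36


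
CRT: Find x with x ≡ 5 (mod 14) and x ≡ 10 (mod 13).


m₁ = 14, m₂ = 13, gcd = 1, so CRT applies. M = m₁·m₂ = 182
Let M₁ = M/m₁ = 13, M₂ = M/m₂ = 14
Find y₁ ≡ M₁⁻¹ (mod m₁): 13⁻¹ ≡ 13 (mod 14)
Find y₂ ≡ M₂⁻¹ (mod m₂): 14⁻¹ ≡ 1 (mod 13)
x = a₁·M₁·y₁ + a₂·M₂·y₂ = 5·13·13 + 10·14·1 = 985
Reduce mod 182: x ≡ 75
Check: 75 mod 14 = 5 ✓, 75 mod 13 = 10 ✓

x ≡ 75 (mod 182)


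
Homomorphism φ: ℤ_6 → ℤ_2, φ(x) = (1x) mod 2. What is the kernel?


Kernel = preimage of identity
ker(φ) = {x ∈ ℤ_6 : 1x ≡ 0 (mod 2)}. Since 2 | 6, φ is well-defined. The kernel is the cyclic subgroup ⟨2⟩ of ℤ_6 (order 3), i.e. {0, 2, 4}

ker(φ) = {0, 2, 4}


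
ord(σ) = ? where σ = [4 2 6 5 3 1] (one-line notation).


Cycle decomposition: (1 4 5 3 6)
Cycle lengths: 5
Order = lcm(5) = 5

ord(σ) = 5


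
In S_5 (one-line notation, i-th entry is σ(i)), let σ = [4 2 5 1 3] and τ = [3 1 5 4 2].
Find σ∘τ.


σ∘τ: apply τ first, then σ
1 →τ 3 →σ 5
2 →τ 1 →σ 4
3 →τ 5 →σ 3
4 →τ 4 →σ 1
5 →τ 2 →σ 2

σ∘τ = [5 4 3 1 2]


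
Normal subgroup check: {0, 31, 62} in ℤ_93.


H = {0, 31, 62} in ℤ_93
ℤ_93 is abelian; every subgroup of an abelian group is normal

Yes, normal subgroup


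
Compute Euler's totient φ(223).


Factor n: 223 = 223
φ(n) = n · ∏(1 - 1/p) over distinct primes p | n
φ(223) = 223 · (1 - 1/223) = 222

φ(223) = 222


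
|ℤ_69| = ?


ℤ_n has n elements.

|ℤ_69| = 69


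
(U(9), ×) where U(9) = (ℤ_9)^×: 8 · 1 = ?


Operation: multiplication mod 9
8 · 1 = (a × b) mod 9 with a = 8, b = 1

8 · 1 = 8


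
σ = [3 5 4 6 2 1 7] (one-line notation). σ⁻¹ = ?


To find σ⁻¹, swap domain and range:
σ(1) = 3 → σ⁻¹(3) = 1
σ(2) = 5 → σ⁻¹(5) = 2
σ(3) = 4 → σ⁻¹(4) = 3
σ(4) = 6 → σ⁻¹(6) = 4
σ(5) = 2 → σ⁻¹(2) = 5
σ(6) = 1 → σ⁻¹(1) = 6
σ(7) = 7 → σ⁻¹(7) = 7

σ⁻¹ = [6 5 1 3 2 4 7]


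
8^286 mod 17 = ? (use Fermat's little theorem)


Fermat's little theorem: if p is prime and gcd(a,p)=1, then a^(p-1) ≡ 1 (mod p)
p = 17 is prime, gcd(8,17) = 1
Reduce exponent: 286 mod 16 = 14
So 8^286 ≡ 8^14 (mod 17)
8^14 mod 17 = 4

8^286 ≡ 4 (mod 17)


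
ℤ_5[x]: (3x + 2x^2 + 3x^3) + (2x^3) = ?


Add coefficients mod 5:
x^0: 0 + 0 = 0 (mod 5)
x^1: 3 + 0 = 3 (mod 5)
x^2: 2 + 0 = 2 (mod 5)
x^3: 3 + 2 = 0 (mod 5)
Result: 3x + 2x^2

f + g = 3x + 2x^2


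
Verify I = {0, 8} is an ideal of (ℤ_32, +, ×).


Check ideal conditions for I = {0, 8} in ℤ_32:
(1) I is an additive subgroup? No
(2) For r ∈ ℤ_32 and a ∈ I: r·a ∈ I? No  [counterexample: r=2, a=8, r·a mod 32 = 16 ∉ I]

No, I is not an ideal of ℤ_32


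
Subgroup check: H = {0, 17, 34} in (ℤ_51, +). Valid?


Subgroup test for H = {0, 17, 34} in (ℤ_51, +):
(1) 0 ∈ H? Yes
(2) Closure: for all a,b ∈ H, (a+b) mod 51 ∈ H? Yes
(3) Inverses: for all a ∈ H, -a mod 51 ∈ H? Yes

Yes, H is a subgroup of ℤ_51


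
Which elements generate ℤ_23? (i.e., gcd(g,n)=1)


g generates ℤ_n iff gcd(g,n) = 1
Prime factors of 23: 23
Generators are g ∈ {1,...,22} not divisible by any of these primes.
Generators: {1, 2, 3, 4, 5, 6, 7, 8, 9, 10, 11, 12, 13, 14, 15, 16, 17, 18, 19, 20, 21, 22}
Number of generators = φ(23) = 22

Generators of ℤ_23 = {1, 2, 3, 4, 5, 6, 7, 8, 9, 10, 11, 12, 13, 14, 15, 16, 17, 18, 19, 20, 21, 22}


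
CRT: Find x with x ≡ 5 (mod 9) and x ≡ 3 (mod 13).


m₁ = 9, m₂ = 13, gcd = 1, so CRT applies. M = m₁·m₂ = 117
Let M₁ = M/m₁ = 13, M₂ = M/m₂ = 9
Find y₁ ≡ M₁⁻¹ (mod m₁): 13⁻¹ ≡ 7 (mod 9)
Find y₂ ≡ M₂⁻¹ (mod m₂): 9⁻¹ ≡ 3 (mod 13)
x = a₁·M₁·y₁ + a₂·M₂·y₂ = 5·13·7 + 3·9·3 = 536
Reduce mod 117: x ≡ 68
Check: 68 mod 9 = 5 ✓, 68 mod 13 = 3 ✓

x ≡ 68 (mod 117)


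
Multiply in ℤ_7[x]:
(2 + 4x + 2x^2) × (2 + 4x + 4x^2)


Expand and collect like terms; reduce coefficients mod 7:
x^0: 2·2 = 4 ≡ 4 (mod 7)
x^1: 2·4 + 4·2 = 16 ≡ 2 (mod 7)
x^2: 2·4 + 4·4 + 2·2 = 28 ≡ 0 (mod 7)
x^3: 4·4 + 2·4 = 24 ≡ 3 (mod 7)
x^4: 2·4 = 8 ≡ 1 (mod 7)
Result: 4 + 2x + 3x^3 + x^4

f · g = 4 + 2x + 3x^3 + x^4


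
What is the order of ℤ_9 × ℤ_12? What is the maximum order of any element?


|ℤ_9 × ℤ_12| = 9 × 12 = 108
Max element order = lcm(9,12) = 36
Cyclic? No (gcd=3)

|ℤ_9×ℤ_12| = 108, max element order = 36


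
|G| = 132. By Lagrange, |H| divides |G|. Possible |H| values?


Lagrange's theorem: |H| divides |G|
|G| = 132
Divisors of 132: 1, 2, 3, 4, 6, 11, 12, 22, 33, 44, 66, 132

Possible subgroup orders: {1, 2, 3, 4, 6, 11, 12, 22, 33, 44, 66, 132}


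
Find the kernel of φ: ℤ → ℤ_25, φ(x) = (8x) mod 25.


Kernel = preimage of identity
ker(φ) = {x ∈ ℤ : 8x ≡ 0 (mod 25)}. gcd(8,25) = 1, so 8x ≡ 0 (mod 25) ⟺ x ≡ 0 (mod 25/1 = 25). Hence ker(φ) = 25ℤ

ker(φ) = 25ℤ


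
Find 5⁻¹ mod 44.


Use the extended Euclidean algorithm to write 1 = 5·s + 44·t; then s mod 44 is the inverse.
Euclidean algorithm:
  5 = 0·44 + 5
  44 = 8·5 + 4
  5 = 1·4 + 1
  4 = 4·1 + 0
gcd(5,44) = 1
Back-substitution gives: 5·(9) + 44·(-1) = 1
So 5⁻¹ ≡ 9 ≡ 9 (mod 44)
Check: 5 × 9 = 45 ≡ 1 (mod 44) ✓

5⁻¹ ≡ 9 (mod 44)


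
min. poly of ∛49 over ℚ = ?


∛49 satisfies x³ - 49 = 0, irreducible over ℚ (no rational root; 49 is not a perfect cube)

Minimal polynomial: x³ - 49


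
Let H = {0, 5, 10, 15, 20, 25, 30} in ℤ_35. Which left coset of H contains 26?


26 + H = {26 + h (mod 35) : h ∈ H}
26+0=26, 26+5=31, 26+10=1, 26+15=6, 26+20=11, 26+25=16, 26+30=21
26 + H = {1, 6, 11, 16, 21, 26, 31} = 1 + H

26 + H = {1, 6, 11, 16, 21, 26, 31}


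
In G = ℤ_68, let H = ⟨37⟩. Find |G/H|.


|⟨37⟩| = n / gcd(37, 68) = 68 / 1 = 68
H is normal (ℤ_68 is abelian).
|G/H| = |G| / |H| = 68 / 68 = 1

|G/H| = 1


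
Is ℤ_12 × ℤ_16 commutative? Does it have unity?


Direct product ring; commutative with unity (1,1); but (1,0)·(0,1) = (0,0) gives zero divisors, so not an integral domain
Commutative: Yes
Integral domain: No
Has unity: Yes

ℤ_12 × ℤ_16: Commutative=Yes, Unity=Yes


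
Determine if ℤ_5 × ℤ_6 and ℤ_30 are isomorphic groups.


Comparing ℤ_5 × ℤ_6 and ℤ_30:
gcd(5,6) = 1, so ℤ_5 × ℤ_6 ≅ ℤ_30 (CRT)

Yes, ℤ_5 × ℤ_6 ≅ ℤ_30


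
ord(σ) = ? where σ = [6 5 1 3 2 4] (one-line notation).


Cycle decomposition: (1 6 4 3) (2 5)
Cycle lengths: 4, 2
Order = lcm(4, 2) = 4

ord(σ) = 4


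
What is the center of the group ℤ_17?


Z(G) = {g ∈ G | gx = xg for all x ∈ G}
ℤ_17 is abelian, so Z(G) = G

Z(ℤ_17) = ℤ_17


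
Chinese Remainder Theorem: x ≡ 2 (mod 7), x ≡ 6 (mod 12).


m₁ = 7, m₂ = 12, gcd = 1, so CRT applies. M = m₁·m₂ = 84
Let M₁ = M/m₁ = 12, M₂ = M/m₂ = 7
Find y₁ ≡ M₁⁻¹ (mod m₁): 12⁻¹ ≡ 3 (mod 7)
Find y₂ ≡ M₂⁻¹ (mod m₂): 7⁻¹ ≡ 7 (mod 12)
x = a₁·M₁·y₁ + a₂·M₂·y₂ = 2·12·3 + 6·7·7 = 366
Reduce mod 84: x ≡ 30
Check: 30 mod 7 = 2 ✓, 30 mod 12 = 6 ✓

x ≡ 30 (mod 84)


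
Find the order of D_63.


|D_n| = 2n (n rotations and n reflections)
|D_63| = 2×63 = 126

|D_63| = 126


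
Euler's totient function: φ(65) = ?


Factor n: 65 = 5 × 13
φ(n) = n · ∏(1 - 1/p) over distinct primes p | n
φ(65) = 65 · (1 - 1/5) · (1 - 1/13) = 48

φ(65) = 48


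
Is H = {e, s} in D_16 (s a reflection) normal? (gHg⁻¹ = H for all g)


H = {e, s} in D_16 (s a reflection)
r·s·r⁻¹ = sr⁻² ≠ s for n ≥ 3, so {e, s} is not closed under conjugation

No, not a normal subgroup


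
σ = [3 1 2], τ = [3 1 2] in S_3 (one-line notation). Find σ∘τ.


σ∘τ: apply τ first, then σ
1 →τ 3 →σ 2
2 →τ 1 →σ 3
3 →τ 2 →σ 1

σ∘τ = [2 3 1]


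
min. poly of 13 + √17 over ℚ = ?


Let α = 13 + √17. Then α - 13 = √17, so (α - 13)² = 17, giving α² - 26α + 152 = 0. Degree 2 and α ∉ ℚ, so this is the minimal polynomial.

Minimal polynomial: x² - 26x + 152


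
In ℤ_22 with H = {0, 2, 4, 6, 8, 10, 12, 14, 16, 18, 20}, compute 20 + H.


20 + H = {20 + h (mod 22) : h ∈ H}
20+0=20, 20+2=0, 20+4=2, 20+6=4, 20+8=6, 20+10=8, 20+12=10, 20+14=12, 20+16=14, 20+18=16, 20+20=18
20 + H = {0, 2, 4, 6, 8, 10, 12, 14, 16, 18, 20} = 0 + H

20 + H = {0, 2, 4, 6, 8, 10, 12, 14, 16, 18, 20}


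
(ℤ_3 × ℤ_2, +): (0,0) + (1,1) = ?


Operation: componentwise addition mod (3, 2)
(0,0) + (1,1) = ((a₁+b₁) mod 3, (a₂+b₂) mod 2) with a = (0,0), b = (1,1)

(0,0) + (1,1) = (1,1)


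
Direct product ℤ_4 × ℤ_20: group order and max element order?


|ℤ_4 × ℤ_20| = 4 × 20 = 80
Max element order = lcm(4,20) = 20
Cyclic? No (gcd=4)

|ℤ_4×ℤ_20| = 80, max element order = 20


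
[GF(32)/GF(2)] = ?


GF(32) = GF(2^5), so the extension degree is 5

[GF(32)/GF(2)] = 5


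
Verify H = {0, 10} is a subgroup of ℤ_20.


Subgroup test for H = {0, 10} in (ℤ_20, +):
(1) 0 ∈ H? Yes
(2) Closure: for all a,b ∈ H, (a+b) mod 20 ∈ H? Yes
(3) Inverses: for all a ∈ H, -a mod 20 ∈ H? Yes

Yes, H is a subgroup of ℤ_20


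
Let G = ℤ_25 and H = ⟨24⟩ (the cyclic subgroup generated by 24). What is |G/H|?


|⟨24⟩| = n / gcd(24, 25) = 25 / 1 = 25
H is normal (ℤ_25 is abelian).
|G/H| = |G| / |H| = 25 / 25 = 1

|G/H| = 1


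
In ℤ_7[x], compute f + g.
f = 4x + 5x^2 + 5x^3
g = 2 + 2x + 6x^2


Add coefficients mod 7:
x^0: 0 + 2 = 2 (mod 7)
x^1: 4 + 2 = 6 (mod 7)
x^2: 5 + 6 = 4 (mod 7)
x^3: 5 + 0 = 5 (mod 7)
Result: 2 + 6x + 4x^2 + 5x^3

f + g = 2 + 6x + 4x^2 + 5x^3


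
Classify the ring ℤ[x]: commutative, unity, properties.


Polynomial ring over ℤ (an integral domain) is a commutative integral domain with unity 1
Commutative: Yes
Integral domain: Yes
Has unity: Yes

ℤ[x]: Commutative=Yes, Unity=Yes


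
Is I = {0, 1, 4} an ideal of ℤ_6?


Check ideal conditions for I = {0, 1, 4} in ℤ_6:
(1) I is an additive subgroup? No
(2) For r ∈ ℤ_6 and a ∈ I: r·a ∈ I? No  [counterexample: r=2, a=1, r·a mod 6 = 2 ∉ I]

No, I is not an ideal of ℤ_6


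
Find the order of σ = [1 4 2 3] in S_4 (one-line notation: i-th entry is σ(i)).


Cycle decomposition: (2 4 3)
Cycle lengths: 3
Order = lcm(3) = 3

ord(σ) = 3


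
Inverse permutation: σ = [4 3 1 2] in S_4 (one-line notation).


To find σ⁻¹, swap domain and range:
σ(1) = 4 → σ⁻¹(4) = 1
σ(2) = 3 → σ⁻¹(3) = 2
σ(3) = 1 → σ⁻¹(1) = 3
σ(4) = 2 → σ⁻¹(2) = 4

σ⁻¹ = [3 4 2 1]


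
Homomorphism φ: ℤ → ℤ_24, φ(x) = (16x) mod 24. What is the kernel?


Kernel = preimage of identity
ker(φ) = {x ∈ ℤ : 16x ≡ 0 (mod 24)}. gcd(16,24) = 8, so 16x ≡ 0 (mod 24) ⟺ x ≡ 0 (mod 24/8 = 3). Hence ker(φ) = 3ℤ

ker(φ) = 3ℤ


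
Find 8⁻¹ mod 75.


Use the extended Euclidean algorithm to write 1 = 8·s + 75·t; then s mod 75 is the inverse.
Euclidean algorithm:
  8 = 0·75 + 8
  75 = 9·8 + 3
  8 = 2·3 + 2
  3 = 1·2 + 1
  2 = 2·1 + 0
gcd(8,75) = 1
Back-substitution gives: 8·(-28) + 75·(3) = 1
So 8⁻¹ ≡ -28 ≡ 47 (mod 75)
Check: 8 × 47 = 376 ≡ 1 (mod 75) ✓

8⁻¹ ≡ 47 (mod 75)


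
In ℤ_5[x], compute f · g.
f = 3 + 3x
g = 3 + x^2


Expand and collect like terms; reduce coefficients mod 5:
x^0: 3·3 = 9 ≡ 4 (mod 5)
x^1: 3·0 + 3·3 = 9 ≡ 4 (mod 5)
x^2: 3·1 + 3·0 = 3 ≡ 3 (mod 5)
x^3: 3·1 = 3 ≡ 3 (mod 5)
Result: 4 + 4x + 3x^2 + 3x^3

f · g = 4 + 4x + 3x^2 + 3x^3


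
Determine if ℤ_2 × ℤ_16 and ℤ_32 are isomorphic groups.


Comparing ℤ_2 × ℤ_16 and ℤ_32:
gcd(2,16) = 2 ≠ 1. Max element order in ℤ_2×ℤ_16 is lcm(2,16) = 16 < 32, so it has no element of order 32

No, ℤ_2 × ℤ_16 ≇ ℤ_32


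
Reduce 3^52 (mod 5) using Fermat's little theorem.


Fermat's little theorem: if p is prime and gcd(a,p)=1, then a^(p-1) ≡ 1 (mod p)
p = 5 is prime, gcd(3,5) = 1
Reduce exponent: 52 mod 4 = 0
So 3^52 ≡ 3^0 (mod 5)
3^0 = 1

3^52 ≡ 1 (mod 5)


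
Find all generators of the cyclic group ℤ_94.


g generates ℤ_n iff gcd(g,n) = 1
Prime factors of 94: 2, 47
Generators are g ∈ {1,...,93} not divisible by any of these primes.
Generators: {1, 3, 5, 7, 9, 11, 13, 15, 17, 19, 21, 23, 25, 27, 29, 31, 33, 35, 37, 39, 41, 43, 45, 49, 51, 53, 55, 57, 59, 61, 63, 65, 67, 69, 71, 73, 75, 77, 79, 81, 83, 85, 87, 89, 91, 93}
Number of generators = φ(94) = 46

Generators of ℤ_94 = {1, 3, 5, 7, 9, 11, 13, 15, 17, 19, 21, 23, 25, 27, 29, 31, 33, 35, 37, 39, 41, 43, 45, 49, 51, 53, 55, 57, 59, 61, 63, 65, 67, 69, 71, 73, 75, 77, 79, 81, 83, 85, 87, 89, 91, 93}


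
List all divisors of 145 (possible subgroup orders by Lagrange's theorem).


Lagrange's theorem: |H| divides |G|
|G| = 145
Divisors of 145: 1, 5, 29, 145

Possible subgroup orders: {1, 5, 29, 145}


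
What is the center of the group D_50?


Z(G) = {g ∈ G | gx = xg for all x ∈ G}
For even n, Z(D_n) = {e, r^(n/2)}: the 180° rotation r^25 commutes with every reflection and rotation

Z(D_50) = {e, r^25}


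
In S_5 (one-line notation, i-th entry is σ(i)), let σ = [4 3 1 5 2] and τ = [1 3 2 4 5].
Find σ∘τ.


σ∘τ: apply τ first, then σ
1 →τ 1 →σ 4
2 →τ 3 →σ 1
3 →τ 2 →σ 3
4 →τ 4 →σ 5
5 →τ 5 →σ 2

σ∘τ = [4 1 3 5 2]


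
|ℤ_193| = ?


ℤ_n has n elements.

|ℤ_193| = 193


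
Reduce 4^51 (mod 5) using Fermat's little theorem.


Fermat's little theorem: if p is prime and gcd(a,p)=1, then a^(p-1) ≡ 1 (mod p)
p = 5 is prime, gcd(4,5) = 1
Reduce exponent: 51 mod 4 = 3
So 4^51 ≡ 4^3 (mod 5)
4^3 mod 5 = 4

4^51 ≡ 4 (mod 5)


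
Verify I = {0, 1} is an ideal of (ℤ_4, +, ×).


Check ideal conditions for I = {0, 1} in ℤ_4:
(1) I is an additive subgroup? No
(2) For r ∈ ℤ_4 and a ∈ I: r·a ∈ I? No  [counterexample: r=2, a=1, r·a mod 4 = 2 ∉ I]

No, I is not an ideal of ℤ_4


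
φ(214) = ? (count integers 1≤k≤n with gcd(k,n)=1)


Factor n: 214 = 2 × 107
φ(n) = n · ∏(1 - 1/p) over distinct primes p | n
φ(214) = 214 · (1 - 1/2) · (1 - 1/107) = 106

φ(214) = 106


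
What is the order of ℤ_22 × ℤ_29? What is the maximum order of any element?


|ℤ_22 × ℤ_29| = 22 × 29 = 638
Max element order = lcm(22,29) = 638
Cyclic? Yes (gcd=1)

|ℤ_22×ℤ_29| = 638, max element order = 638


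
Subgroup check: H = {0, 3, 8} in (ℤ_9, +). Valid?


Subgroup test for H = {0, 3, 8} in (ℤ_9, +):
(1) 0 ∈ H? Yes
(2) Closure: for all a,b ∈ H, (a+b) mod 9 ∈ H? No  [counterexample: 3 + 3 = 6 ∉ H]
(3) Inverses: for all a ∈ H, -a mod 9 ∈ H? No

No, H is not a subgroup of ℤ_9


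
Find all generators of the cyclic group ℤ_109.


g generates ℤ_n iff gcd(g,n) = 1
Prime factors of 109: 109
Generators are g ∈ {1,...,108} not divisible by any of these primes.
Generators: {1, 2, 3, 4, 5, 6, 7, 8, 9, 10, 11, 12, 13, 14, 15, 16, 17, 18, 19, 20, 21, 22, 23, 24, 25, 26, 27, 28, 29, 30, 31, 32, 33, 34, 35, 36, 37, 38, 39, 40, 41, 42, 43, 44, 45, 46, 47, 48, 49, 50, 51, 52, 53, 54, 55, 56, 57, 58, 59, 60, 61, 62, 63, 64, 65, 66, 67, 68, 69, 70, 71, 72, 73, 74, 75, 76, 77, 78, 79, 80, 81, 82, 83, 84, 85, 86, 87, 88, 89, 90, 91, 92, 93, 94, 95, 96, 97, 98, 99, 100, 101, 102, 103, 104, 105, 106, 107, 108}
Number of generators = φ(109) = 108

Generators of ℤ_109 = {1, 2, 3, 4, 5, 6, 7, 8, 9, 10, 11, 12, 13, 14, 15, 16, 17, 18, 19, 20, 21, 22, 23, 24, 25, 26, 27, 28, 29, 30, 31, 32, 33, 34, 35, 36, 37, 38, 39, 40, 41, 42, 43, 44, 45, 46, 47, 48, 49, 50, 51, 52, 53, 54, 55, 56, 57, 58, 59, 60, 61, 62, 63, 64, 65, 66, 67, 68, 69, 70, 71, 72, 73, 74, 75, 76, 77, 78, 79, 80, 81, 82, 83, 84, 85, 86, 87, 88, 89, 90, 91, 92, 93, 94, 95, 96, 97, 98, 99, 100, 101, 102, 103, 104, 105, 106, 107, 108}


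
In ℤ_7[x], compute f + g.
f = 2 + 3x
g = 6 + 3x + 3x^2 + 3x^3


Add coefficients mod 7:
x^0: 2 + 6 = 1 (mod 7)
x^1: 3 + 3 = 6 (mod 7)
x^2: 0 + 3 = 3 (mod 7)
x^3: 0 + 3 = 3 (mod 7)
Result: 1 + 6x + 3x^2 + 3x^3

f + g = 1 + 6x + 3x^2 + 3x^3


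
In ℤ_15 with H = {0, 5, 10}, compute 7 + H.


7 + H = {7 + h (mod 15) : h ∈ H}
7+0=7, 7+5=12, 7+10=2
7 + H = {2, 7, 12} = 2 + H

7 + H = {2, 7, 12}


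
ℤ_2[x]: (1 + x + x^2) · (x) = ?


Expand and collect like terms; reduce coefficients mod 2:
x^0: 1·0 = 0 ≡ 0 (mod 2)
x^1: 1·1 + 1·0 = 1 ≡ 1 (mod 2)
x^2: 1·1 + 1·0 = 1 ≡ 1 (mod 2)
x^3: 1·1 = 1 ≡ 1 (mod 2)
Result: x + x^2 + x^3

f · g = x + x^2 + x^3


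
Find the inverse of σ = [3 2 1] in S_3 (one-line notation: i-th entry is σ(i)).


To find σ⁻¹, swap domain and range:
σ(1) = 3 → σ⁻¹(3) = 1
σ(2) = 2 → σ⁻¹(2) = 2
σ(3) = 1 → σ⁻¹(1) = 3

σ⁻¹ = [3 2 1]


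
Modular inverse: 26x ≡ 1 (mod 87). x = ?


Use the extended Euclidean algorithm to write 1 = 26·s + 87·t; then s mod 87 is the inverse.
Euclidean algorithm:
  26 = 0·87 + 26
  87 = 3·26 + 9
  26 = 2·9 + 8
  9 = 1·8 + 1
  8 = 8·1 + 0
gcd(26,87) = 1
Back-substitution gives: 26·(-10) + 87·(3) = 1
So 26⁻¹ ≡ -10 ≡ 77 (mod 87)
Check: 26 × 77 = 2002 ≡ 1 (mod 87) ✓

26⁻¹ ≡ 77 (mod 87)


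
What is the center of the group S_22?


Z(G) = {g ∈ G | gx = xg for all x ∈ G}
S_n is non-abelian for n ≥ 3; Z(S_22) is trivial

Z(S_22) = {e}


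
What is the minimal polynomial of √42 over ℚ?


√42 satisfies x² - 42 = 0, irreducible over ℚ since 42 is squarefree

Minimal polynomial: x² - 42


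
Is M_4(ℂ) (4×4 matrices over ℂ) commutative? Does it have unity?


Matrix multiplication is non-commutative for n ≥ 2; the identity matrix I is the unity; singular matrices give zero divisors, so not an integral domain
Commutative: No
Integral domain: No
Has unity: Yes

M_4(ℂ) (4×4 matrices over ℂ): Commutative=No, Unity=Yes


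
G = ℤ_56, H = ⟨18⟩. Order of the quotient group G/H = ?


|⟨18⟩| = n / gcd(18, 56) = 56 / 2 = 28
H is normal (ℤ_56 is abelian).
|G/H| = |G| / |H| = 56 / 28 = 2

|G/H| = 2


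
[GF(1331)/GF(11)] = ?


GF(1331) = GF(11^3), so the extension degree is 3

[GF(1331)/GF(11)] = 3


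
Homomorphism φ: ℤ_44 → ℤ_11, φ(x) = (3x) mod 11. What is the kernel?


Kernel = preimage of identity
ker(φ) = {x ∈ ℤ_44 : 3x ≡ 0 (mod 11)}. Since 11 | 44, φ is well-defined. The kernel is the cyclic subgroup ⟨11⟩ of ℤ_44 (order 4), i.e. {0, 11, 22, 33}

ker(φ) = {0, 11, 22, 33}


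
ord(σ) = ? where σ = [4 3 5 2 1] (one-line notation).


Cycle decomposition: (1 4 2 3 5)
Cycle lengths: 5
Order = lcm(5) = 5

ord(σ) = 5


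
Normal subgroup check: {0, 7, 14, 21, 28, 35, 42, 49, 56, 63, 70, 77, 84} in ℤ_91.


H = {0, 7, 14, 21, 28, 35, 42, 49, 56, 63, 70, 77, 84} in ℤ_91
ℤ_91 is abelian; every subgroup of an abelian group is normal

Yes, normal subgroup


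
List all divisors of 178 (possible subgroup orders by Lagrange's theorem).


Lagrange's theorem: |H| divides |G|
|G| = 178
Divisors of 178: 1, 2, 89, 178

Possible subgroup orders: {1, 2, 89, 178}


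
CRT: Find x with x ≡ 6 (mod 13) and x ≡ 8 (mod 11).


m₁ = 13, m₂ = 11, gcd = 1, so CRT applies. M = m₁·m₂ = 143
Let M₁ = M/m₁ = 11, M₂ = M/m₂ = 13
Find y₁ ≡ M₁⁻¹ (mod m₁): 11⁻¹ ≡ 6 (mod 13)
Find y₂ ≡ M₂⁻¹ (mod m₂): 13⁻¹ ≡ 6 (mod 11)
x = a₁·M₁·y₁ + a₂·M₂·y₂ = 6·11·6 + 8·13·6 = 1020
Reduce mod 143: x ≡ 19
Check: 19 mod 13 = 6 ✓, 19 mod 11 = 8 ✓

x ≡ 19 (mod 143)


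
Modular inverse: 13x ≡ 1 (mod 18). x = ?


Use the extended Euclidean algorithm to write 1 = 13·s + 18·t; then s mod 18 is the inverse.
Euclidean algorithm:
  13 = 0·18 + 13
  18 = 1·13 + 5
  13 = 2·5 + 3
  5 = 1·3 + 2
  3 = 1·2 + 1
  2 = 2·1 + 0
gcd(13,18) = 1
Back-substitution gives: 13·(7) + 18·(-5) = 1
So 13⁻¹ ≡ 7 ≡ 7 (mod 18)
Check: 13 × 7 = 91 ≡ 1 (mod 18) ✓

13⁻¹ ≡ 7 (mod 18)


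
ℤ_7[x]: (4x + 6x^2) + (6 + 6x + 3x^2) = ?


Add coefficients mod 7:
x^0: 0 + 6 = 6 (mod 7)
x^1: 4 + 6 = 3 (mod 7)
x^2: 6 + 3 = 2 (mod 7)
Result: 6 + 3x + 2x^2

f + g = 6 + 3x + 2x^2


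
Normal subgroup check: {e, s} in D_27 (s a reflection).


H = {e, s} in D_27 (s a reflection)
r·s·r⁻¹ = sr⁻² ≠ s for n ≥ 3, so {e, s} is not closed under conjugation

No, not a normal subgroup


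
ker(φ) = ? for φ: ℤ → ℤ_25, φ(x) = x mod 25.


Kernel = preimage of identity
ker(φ) = {x ∈ ℤ : x ≡ 0 (mod 25)} = 25ℤ = {0, ±25, ±50, ...}

ker(φ) = 25ℤ


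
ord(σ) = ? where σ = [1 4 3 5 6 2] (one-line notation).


Cycle decomposition: (2 4 5 6)
Cycle lengths: 4
Order = lcm(4) = 4

ord(σ) = 4


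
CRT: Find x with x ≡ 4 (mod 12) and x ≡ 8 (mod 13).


m₁ = 12, m₂ = 13, gcd = 1, so CRT applies. M = m₁·m₂ = 156
Let M₁ = M/m₁ = 13, M₂ = M/m₂ = 12
Find y₁ ≡ M₁⁻¹ (mod m₁): 13⁻¹ ≡ 1 (mod 12)
Find y₂ ≡ M₂⁻¹ (mod m₂): 12⁻¹ ≡ 12 (mod 13)
x = a₁·M₁·y₁ + a₂·M₂·y₂ = 4·13·1 + 8·12·12 = 1204
Reduce mod 156: x ≡ 112
Check: 112 mod 12 = 4 ✓, 112 mod 13 = 8 ✓

x ≡ 112 (mod 156)


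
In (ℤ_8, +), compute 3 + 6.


Operation: addition mod 8
3 + 6 = (a + b) mod 8 with a = 3, b = 6

3 + 6 = 1


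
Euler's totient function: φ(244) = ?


Factor n: 244 = 2^2 × 61
φ(n) = n · ∏(1 - 1/p) over distinct primes p | n
φ(244) = 244 · (1 - 1/2) · (1 - 1/61) = 120

φ(244) = 120


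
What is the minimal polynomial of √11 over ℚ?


√11 satisfies x² - 11 = 0, irreducible over ℚ since 11 is squarefree

Minimal polynomial: x² - 11


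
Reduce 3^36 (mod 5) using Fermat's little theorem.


Fermat's little theorem: if p is prime and gcd(a,p)=1, then a^(p-1) ≡ 1 (mod p)
p = 5 is prime, gcd(3,5) = 1
Reduce exponent: 36 mod 4 = 0
So 3^36 ≡ 3^0 (mod 5)
3^0 = 1

3^36 ≡ 1 (mod 5)


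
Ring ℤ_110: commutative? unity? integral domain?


ℤ_110 is a commutative ring with unity 1; 110 = 2×55 is composite, so 2·55 ≡ 0 gives zero divisors (not an integral domain)
Commutative: Yes
Integral domain: No
Has unity: Yes

ℤ_110: Commutative=Yes, Unity=Yes


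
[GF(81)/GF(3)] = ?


GF(81) = GF(3^4), so the extension degree is 4

[GF(81)/GF(3)] = 4
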